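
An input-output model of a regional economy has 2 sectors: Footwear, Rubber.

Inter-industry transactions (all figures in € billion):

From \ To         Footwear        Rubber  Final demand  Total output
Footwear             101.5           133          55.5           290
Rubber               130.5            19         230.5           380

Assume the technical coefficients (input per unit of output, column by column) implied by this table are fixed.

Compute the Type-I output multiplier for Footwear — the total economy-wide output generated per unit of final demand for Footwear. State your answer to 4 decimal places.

Technical coefficients a_ij = z_ij / X_j:
  a_FF = 101.5/290 = 0.35, a_RF = 130.5/290 = 0.45
  a_FR = 133/380 = 0.35, a_RR = 19/380 = 0.05
I − A =
  [   0.65    -0.35]
  [  -0.45     0.95]
det(I−A) = (0.65)(0.95) − (-0.35)(-0.45) = 0.4600
adj(I−A) = [[0.95, 0.35], [0.45, 0.65]]
(I − A)⁻¹ = adj(I−A) / det(I−A) ≈
  [   2.06522     0.76087]
  [   0.97826     1.41304]
The output multiplier for sector j is the column-j sum of the Leontief inverse (I − A)⁻¹ = adj(I−A) / det(I−A).
Column F of adj(I−A): (0.95, 0.45); det(I−A) = 0.4600.
m_F = (0.95 + 0.45) / 0.4600 = 1.40 / 0.4600 ≈ 3.0435.

m_F = 3.0435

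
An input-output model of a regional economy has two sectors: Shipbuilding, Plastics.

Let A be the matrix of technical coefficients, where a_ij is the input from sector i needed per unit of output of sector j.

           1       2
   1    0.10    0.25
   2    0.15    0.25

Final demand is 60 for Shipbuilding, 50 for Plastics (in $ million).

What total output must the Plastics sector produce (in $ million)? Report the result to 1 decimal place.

x_2 = 84.7

I − A =
  [   0.90    -0.25]
  [  -0.15     0.75]
det(I−A) = (0.90)(0.75) − (-0.25)(-0.15) = 0.6375
adj(I−A) = [[0.75, 0.25], [0.15, 0.90]]
(I − A)⁻¹ = adj(I−A) / det(I−A) ≈
  [   1.1765     0.3922]
  [   0.2353     1.4118]
x = (I − A)⁻¹ d = adj(I−A)·d / det(I−A), with det(I−A) = 0.6375:
  x_1 = (0.75·60 + 0.25·50) / 0.6375 = 57.50 / 0.6375 ≈ 90.2
  x_2 = (0.15·60 + 0.90·50) / 0.6375 = 54.00 / 0.6375 ≈ 84.7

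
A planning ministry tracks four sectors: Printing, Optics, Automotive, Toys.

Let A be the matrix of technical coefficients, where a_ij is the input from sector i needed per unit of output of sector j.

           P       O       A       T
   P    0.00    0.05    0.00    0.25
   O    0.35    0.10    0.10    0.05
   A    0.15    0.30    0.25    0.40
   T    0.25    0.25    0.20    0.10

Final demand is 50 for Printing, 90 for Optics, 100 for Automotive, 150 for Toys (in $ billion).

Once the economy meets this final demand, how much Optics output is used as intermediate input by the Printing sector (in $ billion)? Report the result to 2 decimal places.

I − A =
  [   1.00    -0.05     0.00    -0.25]
  [  -0.35     0.90    -0.10    -0.05]
  [  -0.15    -0.30     0.75    -0.40]
  [  -0.25    -0.25    -0.20     0.90]
Compute the cofactors C_ij = (−1)^(i+j)·(3×3 minor ij) of I−A; the adjugate is their transpose:
adj(I−A) = Cᵀ =
  [ 0.486125   0.091625   0.056250   0.165125]
  [ 0.242625   0.540625   0.111250   0.146875]
  [ 0.342875   0.372375   0.703000   0.428375]
  [ 0.278625   0.258375   0.202750   0.631125]
det(I−A) = Σ_j (I−A)_1j·C_1j = (1.00)(0.486125) + (-0.05)(0.242625) + (0.00)(0.342875) + (-0.25)(0.278625) = 0.4043375
(I − A)⁻¹ = adj(I−A) / det(I−A) ≈
  [   1.2023     0.2266     0.1391     0.4084]
  [   0.6001     1.3371     0.2751     0.3632]
  [   0.8480     0.9210     1.7386     1.0594]
  [   0.6891     0.6390     0.5014     1.5609]
First solve x = (I − A)⁻¹ d = adj(I−A)·d / det(I−A); in particular x_P = (0.486125·50 + 0.091625·90 + 0.056250·100 + 0.165125·150) / 0.4043375 = 62.94625 / 0.4043375 ≈ 155.6775.
Intermediate flow from O to P: z_OP = a_OP · x_P = 0.35 × 62.94625 / 0.4043375 = 22.0311875 / 0.4043375 ≈ 54.49.

z_OP = 54.49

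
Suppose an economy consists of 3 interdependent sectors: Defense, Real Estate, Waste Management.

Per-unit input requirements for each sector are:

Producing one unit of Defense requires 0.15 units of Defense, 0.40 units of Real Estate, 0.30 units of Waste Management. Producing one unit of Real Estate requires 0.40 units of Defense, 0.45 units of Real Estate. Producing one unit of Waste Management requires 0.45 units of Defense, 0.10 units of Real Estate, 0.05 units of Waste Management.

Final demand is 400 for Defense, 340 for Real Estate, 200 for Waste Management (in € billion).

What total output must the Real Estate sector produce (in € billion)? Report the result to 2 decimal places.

x_2 = 2164.66

I − A =
  [   0.85    -0.40    -0.45]
  [  -0.40     0.55    -0.10]
  [  -0.30     0.00     0.95]
Cofactors of I−A, C_ij = (−1)^(i+j)·(minor ij) (rows/columns in the sector order above):
  C_11 = (0.55)(0.95) − (-0.10)(0.00) = 0.5225
  C_12 = −[(-0.40)(0.95) − (-0.10)(-0.30)] = 0.4100
  C_13 = (-0.40)(0.00) − (0.55)(-0.30) = 0.1650
  C_21 = −[(-0.40)(0.95) − (-0.45)(0.00)] = 0.3800
  C_22 = (0.85)(0.95) − (-0.45)(-0.30) = 0.6725
  C_23 = −[(0.85)(0.00) − (-0.40)(-0.30)] = 0.1200
  C_31 = (-0.40)(-0.10) − (-0.45)(0.55) = 0.2875
  C_32 = −[(0.85)(-0.10) − (-0.45)(-0.40)] = 0.2650
  C_33 = (0.85)(0.55) − (-0.40)(-0.40) = 0.3075
det(I−A) = Σ_j (I−A)_1j·C_1j = (0.85)(0.5225) + (-0.40)(0.4100) + (-0.45)(0.1650) = 0.205875
adj(I−A) = Cᵀ =
  [ 0.5225   0.3800   0.2875]
  [ 0.4100   0.6725   0.2650]
  [ 0.1650   0.1200   0.3075]
(I − A)⁻¹ = adj(I−A) / det(I−A) ≈
  [   2.5379     1.8458     1.3965]
  [   1.9915     3.2665     1.2872]
  [   0.8015     0.5829     1.4936]
x = (I − A)⁻¹ d = adj(I−A)·d / det(I−A), with det(I−A) = 0.205875:
  x_1 = (0.5225·400 + 0.3800·340 + 0.2875·200) / 0.205875 = 395.70 / 0.205875 ≈ 1922.04
  x_2 = (0.4100·400 + 0.6725·340 + 0.2650·200) / 0.205875 = 445.65 / 0.205875 ≈ 2164.66
  x_3 = (0.1650·400 + 0.1200·340 + 0.3075·200) / 0.205875 = 168.30 / 0.205875 ≈ 817.49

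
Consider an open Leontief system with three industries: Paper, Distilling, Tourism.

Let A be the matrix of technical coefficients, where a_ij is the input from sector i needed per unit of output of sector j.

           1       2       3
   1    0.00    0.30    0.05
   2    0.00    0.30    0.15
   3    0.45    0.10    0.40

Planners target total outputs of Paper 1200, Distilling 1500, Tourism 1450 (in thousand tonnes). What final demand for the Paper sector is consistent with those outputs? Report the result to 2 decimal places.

d_1 = 677.50

I − A =
  [   1.00    -0.30    -0.05]
  [   0.00     0.70    -0.15]
  [  -0.45    -0.10     0.60]
d = (I − A) x:
  d_1 = (+1.00)·1200 + (-0.30)·1500 + (-0.05)·1450 = 677.50
  d_2 = (+0.00)·1200 + (+0.70)·1500 + (-0.15)·1450 = 832.50
  d_3 = (-0.45)·1200 + (-0.10)·1500 + (+0.60)·1450 = 180.00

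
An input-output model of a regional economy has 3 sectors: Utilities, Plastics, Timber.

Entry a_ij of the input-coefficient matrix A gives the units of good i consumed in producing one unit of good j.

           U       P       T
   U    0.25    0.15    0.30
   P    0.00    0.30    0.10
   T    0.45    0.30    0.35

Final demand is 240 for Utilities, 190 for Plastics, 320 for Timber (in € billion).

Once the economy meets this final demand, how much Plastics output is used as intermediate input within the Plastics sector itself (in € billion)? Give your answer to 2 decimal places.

z_PP = 140.38

I − A =
  [   0.75    -0.15    -0.30]
  [   0.00     0.70    -0.10]
  [  -0.45    -0.30     0.65]
Cofactors of I−A, C_ij = (−1)^(i+j)·(minor ij) (rows/columns in the sector order above):
  C_11 = (0.70)(0.65) − (-0.10)(-0.30) = 0.4250
  C_12 = −[(0.00)(0.65) − (-0.10)(-0.45)] = 0.0450
  C_13 = (0.00)(-0.30) − (0.70)(-0.45) = 0.3150
  C_21 = −[(-0.15)(0.65) − (-0.30)(-0.30)] = 0.1875
  C_22 = (0.75)(0.65) − (-0.30)(-0.45) = 0.3525
  C_23 = −[(0.75)(-0.30) − (-0.15)(-0.45)] = 0.2925
  C_31 = (-0.15)(-0.10) − (-0.30)(0.70) = 0.2250
  C_32 = −[(0.75)(-0.10) − (-0.30)(0.00)] = 0.0750
  C_33 = (0.75)(0.70) − (-0.15)(0.00) = 0.5250
det(I−A) = Σ_j (I−A)_1j·C_1j = (0.75)(0.4250) + (-0.15)(0.0450) + (-0.30)(0.3150) = 0.2175
adj(I−A) = Cᵀ =
  [ 0.4250   0.1875   0.2250]
  [ 0.0450   0.3525   0.0750]
  [ 0.3150   0.2925   0.5250]
(I − A)⁻¹ = adj(I−A) / det(I−A) ≈
  [   1.9540     0.8621     1.0345]
  [   0.2069     1.6207     0.3448]
  [   1.4483     1.3448     2.4138]
First solve x = (I − A)⁻¹ d = adj(I−A)·d / det(I−A); in particular x_P = (0.0450·240 + 0.3525·190 + 0.0750·320) / 0.2175 = 101.775 / 0.2175 ≈ 467.9310.
Intermediate flow from P to P: z_PP = a_PP · x_P = 0.30 × 101.775 / 0.2175 = 30.5325 / 0.2175 ≈ 140.38.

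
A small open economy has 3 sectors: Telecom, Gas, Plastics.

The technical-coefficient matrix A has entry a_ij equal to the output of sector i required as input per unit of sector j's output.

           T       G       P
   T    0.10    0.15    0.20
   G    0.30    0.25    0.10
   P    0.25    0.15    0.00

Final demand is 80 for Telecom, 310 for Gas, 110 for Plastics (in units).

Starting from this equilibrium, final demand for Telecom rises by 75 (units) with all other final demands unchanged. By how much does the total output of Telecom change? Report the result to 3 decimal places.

Δx_T = 97.351

I − A =
  [   0.90    -0.15    -0.20]
  [  -0.30     0.75    -0.10]
  [  -0.25    -0.15     1.00]
Cofactors of I−A, C_ij = (−1)^(i+j)·(minor ij) (rows/columns in the sector order above):
  C_11 = (0.75)(1.00) − (-0.10)(-0.15) = 0.7350
  C_12 = −[(-0.30)(1.00) − (-0.10)(-0.25)] = 0.3250
  C_13 = (-0.30)(-0.15) − (0.75)(-0.25) = 0.2325
  C_21 = −[(-0.15)(1.00) − (-0.20)(-0.15)] = 0.1800
  C_22 = (0.90)(1.00) − (-0.20)(-0.25) = 0.8500
  C_23 = −[(0.90)(-0.15) − (-0.15)(-0.25)] = 0.1725
  C_31 = (-0.15)(-0.10) − (-0.20)(0.75) = 0.1650
  C_32 = −[(0.90)(-0.10) − (-0.20)(-0.30)] = 0.1500
  C_33 = (0.90)(0.75) − (-0.15)(-0.30) = 0.6300
det(I−A) = Σ_j (I−A)_1j·C_1j = (0.90)(0.7350) + (-0.15)(0.3250) + (-0.20)(0.2325) = 0.56625
adj(I−A) = Cᵀ =
  [ 0.7350   0.1800   0.1650]
  [ 0.3250   0.8500   0.1500]
  [ 0.2325   0.1725   0.6300]
(I − A)⁻¹ = adj(I−A) / det(I−A) ≈
  [   1.2980     0.3179     0.2914]
  [   0.5740     1.5011     0.2649]
  [   0.4106     0.3046     1.1126]
Δx = (I − A)⁻¹ Δd with Δd having +75 in the Telecom component and 0 elsewhere.
So Δx_T = L_TT · (+75), where L_TT = adj(I−A)_TT / det(I−A) = 0.7350 / 0.56625.
Δx_T = 0.7350 × (+75) / 0.56625 = 55.125 / 0.56625 ≈ 97.351.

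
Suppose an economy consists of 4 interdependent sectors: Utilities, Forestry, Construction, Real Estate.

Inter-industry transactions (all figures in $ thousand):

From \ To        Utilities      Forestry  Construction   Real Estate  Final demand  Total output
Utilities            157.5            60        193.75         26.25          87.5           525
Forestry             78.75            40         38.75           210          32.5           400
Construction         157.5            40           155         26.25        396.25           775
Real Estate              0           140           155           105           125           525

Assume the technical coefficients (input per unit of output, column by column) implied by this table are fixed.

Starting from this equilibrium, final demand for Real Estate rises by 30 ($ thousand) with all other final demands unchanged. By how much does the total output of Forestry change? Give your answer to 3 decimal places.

Δx_2 = 25.811

Technical coefficients a_ij = z_ij / X_j:
  a_11 = 157.5/525 = 0.30, a_21 = 78.75/525 = 0.15, a_31 = 157.5/525 = 0.30, a_41 = 0/525 = 0.00
  a_12 = 60/400 = 0.15, a_22 = 40/400 = 0.10, a_32 = 40/400 = 0.10, a_42 = 140/400 = 0.35
  a_13 = 193.75/775 = 0.25, a_23 = 38.75/775 = 0.05, a_33 = 155/775 = 0.20, a_43 = 155/775 = 0.20
  a_14 = 26.25/525 = 0.05, a_24 = 210/525 = 0.40, a_34 = 26.25/525 = 0.05, a_44 = 105/525 = 0.20
I − A =
  [   0.70    -0.15    -0.25    -0.05]
  [  -0.15     0.90    -0.05    -0.40]
  [  -0.30    -0.10     0.80    -0.05]
  [   0.00    -0.35    -0.20     0.80]
Compute the cofactors C_ij = (−1)^(i+j)·(3×3 minor ij) of I−A; the adjugate is their transpose:
adj(I−A) = Cᵀ =
  [ 0.442125   0.133875   0.172875   0.105375]
  [ 0.130500   0.378000   0.115500   0.204375]
  [ 0.188625   0.109500   0.385375   0.090625]
  [ 0.104250   0.192750   0.146875   0.409000]
det(I−A) = Σ_j (I−A)_1j·C_1j = (0.70)(0.442125) + (-0.15)(0.130500) + (-0.25)(0.188625) + (-0.05)(0.104250) = 0.23754375
(I − A)⁻¹ = adj(I−A) / det(I−A) ≈
  [   1.8612     0.5636     0.7278     0.4436]
  [   0.5494     1.5913     0.4862     0.8604]
  [   0.7941     0.4610     1.6223     0.3815]
  [   0.4389     0.8114     0.6183     1.7218]
Δx = (I − A)⁻¹ Δd with Δd having +30 in the Real Estate component and 0 elsewhere.
So Δx_2 = L_24 · (+30), where L_24 = adj(I−A)_24 / det(I−A) = 0.204375 / 0.23754375.
Δx_2 = 0.204375 × (+30) / 0.23754375 = 6.13125 / 0.23754375 ≈ 25.811.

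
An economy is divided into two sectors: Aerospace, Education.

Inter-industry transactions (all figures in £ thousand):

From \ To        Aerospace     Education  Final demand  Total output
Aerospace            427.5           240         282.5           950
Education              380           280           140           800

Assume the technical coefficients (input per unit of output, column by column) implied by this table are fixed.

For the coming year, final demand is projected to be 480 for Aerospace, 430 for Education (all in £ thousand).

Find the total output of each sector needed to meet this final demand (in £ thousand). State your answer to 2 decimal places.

Technical coefficients a_ij = z_ij / X_j:
  a_AA = 427.5/950 = 0.45, a_EA = 380/950 = 0.40
  a_AE = 240/800 = 0.30, a_EE = 280/800 = 0.35
I − A =
  [   0.55    -0.30]
  [  -0.40     0.65]
det(I−A) = (0.55)(0.65) − (-0.30)(-0.40) = 0.2375
adj(I−A) = [[0.65, 0.30], [0.40, 0.55]]
(I − A)⁻¹ = adj(I−A) / det(I−A) ≈
  [   2.7368     1.2632]
  [   1.6842     2.3158]
x = (I − A)⁻¹ d = adj(I−A)·d / det(I−A), with det(I−A) = 0.2375:
  x_A = (0.65·480 + 0.30·430) / 0.2375 = 441.00 / 0.2375 ≈ 1856.84
  x_E = (0.40·480 + 0.55·430) / 0.2375 = 428.50 / 0.2375 ≈ 1804.21

x_A = 1856.84, x_E = 1804.21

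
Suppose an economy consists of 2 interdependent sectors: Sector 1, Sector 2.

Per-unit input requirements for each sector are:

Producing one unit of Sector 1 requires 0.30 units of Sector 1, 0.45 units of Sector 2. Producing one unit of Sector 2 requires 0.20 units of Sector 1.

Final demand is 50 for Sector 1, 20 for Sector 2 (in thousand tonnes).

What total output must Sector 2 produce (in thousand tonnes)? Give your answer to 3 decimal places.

I − A =
  [   0.70    -0.20]
  [  -0.45     1.00]
det(I−A) = (0.70)(1.00) − (-0.20)(-0.45) = 0.6100
adj(I−A) = [[1.00, 0.20], [0.45, 0.70]]
(I − A)⁻¹ = adj(I−A) / det(I−A) ≈
  [   1.6393     0.3279]
  [   0.7377     1.1475]
x = (I − A)⁻¹ d = adj(I−A)·d / det(I−A), with det(I−A) = 0.6100:
  x_1 = (1.00·50 + 0.20·20) / 0.6100 = 54.00 / 0.6100 ≈ 88.525
  x_2 = (0.45·50 + 0.70·20) / 0.6100 = 36.50 / 0.6100 ≈ 59.836

x_2 = 59.836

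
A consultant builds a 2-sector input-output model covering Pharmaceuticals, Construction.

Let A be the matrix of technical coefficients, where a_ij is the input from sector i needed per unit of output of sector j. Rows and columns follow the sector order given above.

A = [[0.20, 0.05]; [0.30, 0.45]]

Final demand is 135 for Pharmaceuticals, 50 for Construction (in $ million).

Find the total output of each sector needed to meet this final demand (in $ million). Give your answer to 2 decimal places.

x_P = 180.59, x_C = 189.41

I − A =
  [   0.80    -0.05]
  [  -0.30     0.55]
det(I−A) = (0.80)(0.55) − (-0.05)(-0.30) = 0.4250
adj(I−A) = [[0.55, 0.05], [0.30, 0.80]]
(I − A)⁻¹ = adj(I−A) / det(I−A) ≈
  [   1.2941     0.1176]
  [   0.7059     1.8824]
x = (I − A)⁻¹ d = adj(I−A)·d / det(I−A), with det(I−A) = 0.4250:
  x_P = (0.55·135 + 0.05·50) / 0.4250 = 76.75 / 0.4250 ≈ 180.59
  x_C = (0.30·135 + 0.80·50) / 0.4250 = 80.50 / 0.4250 ≈ 189.41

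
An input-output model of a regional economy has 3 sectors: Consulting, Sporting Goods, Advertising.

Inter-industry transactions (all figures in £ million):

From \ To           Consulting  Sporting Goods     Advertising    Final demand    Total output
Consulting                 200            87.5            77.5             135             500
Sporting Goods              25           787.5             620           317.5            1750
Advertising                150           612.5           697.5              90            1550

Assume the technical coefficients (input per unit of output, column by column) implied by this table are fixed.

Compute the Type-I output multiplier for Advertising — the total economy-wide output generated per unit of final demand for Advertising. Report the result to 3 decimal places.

Technical coefficients a_ij = z_ij / X_j:
  a_11 = 200/500 = 0.40, a_21 = 25/500 = 0.05, a_31 = 150/500 = 0.30
  a_12 = 87.5/1750 = 0.05, a_22 = 787.5/1750 = 0.45, a_32 = 612.5/1750 = 0.35
  a_13 = 77.5/1550 = 0.05, a_23 = 620/1550 = 0.40, a_33 = 697.5/1550 = 0.45
I − A =
  [   0.60    -0.05    -0.05]
  [  -0.05     0.55    -0.40]
  [  -0.30    -0.35     0.55]
Cofactors of I−A, C_ij = (−1)^(i+j)·(minor ij) (rows/columns in the sector order above):
  C_11 = (0.55)(0.55) − (-0.40)(-0.35) = 0.1625
  C_12 = −[(-0.05)(0.55) − (-0.40)(-0.30)] = 0.1475
  C_13 = (-0.05)(-0.35) − (0.55)(-0.30) = 0.1825
  C_21 = −[(-0.05)(0.55) − (-0.05)(-0.35)] = 0.0450
  C_22 = (0.60)(0.55) − (-0.05)(-0.30) = 0.3150
  C_23 = −[(0.60)(-0.35) − (-0.05)(-0.30)] = 0.2250
  C_31 = (-0.05)(-0.40) − (-0.05)(0.55) = 0.0475
  C_32 = −[(0.60)(-0.40) − (-0.05)(-0.05)] = 0.2425
  C_33 = (0.60)(0.55) − (-0.05)(-0.05) = 0.3275
det(I−A) = Σ_j (I−A)_1j·C_1j = (0.60)(0.1625) + (-0.05)(0.1475) + (-0.05)(0.1825) = 0.0810
adj(I−A) = Cᵀ =
  [ 0.1625   0.0450   0.0475]
  [ 0.1475   0.3150   0.2425]
  [ 0.1825   0.2250   0.3275]
(I − A)⁻¹ = adj(I−A) / det(I−A) ≈
  [   2.0062     0.5556     0.5864]
  [   1.8210     3.8889     2.9938]
  [   2.2531     2.7778     4.0432]
The output multiplier for sector j is the column-j sum of the Leontief inverse (I − A)⁻¹ = adj(I−A) / det(I−A).
Column 3 of adj(I−A): (0.0475, 0.2425, 0.3275); det(I−A) = 0.0810.
m_3 = (0.0475 + 0.2425 + 0.3275) / 0.0810 = 0.6175 / 0.0810 ≈ 7.623.

m_3 = 7.623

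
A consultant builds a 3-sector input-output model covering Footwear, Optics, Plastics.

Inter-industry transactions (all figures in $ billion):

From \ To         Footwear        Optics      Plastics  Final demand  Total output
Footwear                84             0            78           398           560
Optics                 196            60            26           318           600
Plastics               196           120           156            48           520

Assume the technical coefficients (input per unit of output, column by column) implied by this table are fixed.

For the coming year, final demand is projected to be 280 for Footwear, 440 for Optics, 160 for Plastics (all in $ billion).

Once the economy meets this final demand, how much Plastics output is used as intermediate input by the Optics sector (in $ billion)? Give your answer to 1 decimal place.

Technical coefficients a_ij = z_ij / X_j:
  a_FF = 84/560 = 0.15, a_OF = 196/560 = 0.35, a_PF = 196/560 = 0.35
  a_FO = 0/600 = 0.00, a_OO = 60/600 = 0.10, a_PO = 120/600 = 0.20
  a_FP = 78/520 = 0.15, a_OP = 26/520 = 0.05, a_PP = 156/520 = 0.30
I − A =
  [   0.85     0.00    -0.15]
  [  -0.35     0.90    -0.05]
  [  -0.35    -0.20     0.70]
Cofactors of I−A, C_ij = (−1)^(i+j)·(minor ij) (rows/columns in the sector order above):
  C_11 = (0.90)(0.70) − (-0.05)(-0.20) = 0.6200
  C_12 = −[(-0.35)(0.70) − (-0.05)(-0.35)] = 0.2625
  C_13 = (-0.35)(-0.20) − (0.90)(-0.35) = 0.3850
  C_21 = −[(0.00)(0.70) − (-0.15)(-0.20)] = 0.0300
  C_22 = (0.85)(0.70) − (-0.15)(-0.35) = 0.5425
  C_23 = −[(0.85)(-0.20) − (0.00)(-0.35)] = 0.1700
  C_31 = (0.00)(-0.05) − (-0.15)(0.90) = 0.1350
  C_32 = −[(0.85)(-0.05) − (-0.15)(-0.35)] = 0.0950
  C_33 = (0.85)(0.90) − (0.00)(-0.35) = 0.7650
det(I−A) = Σ_j (I−A)_1j·C_1j = (0.85)(0.6200) + (0.00)(0.2625) + (-0.15)(0.3850) = 0.46925
adj(I−A) = Cᵀ =
  [ 0.6200   0.0300   0.1350]
  [ 0.2625   0.5425   0.0950]
  [ 0.3850   0.1700   0.7650]
(I − A)⁻¹ = adj(I−A) / det(I−A) ≈
  [   1.3213     0.0639     0.2877]
  [   0.5594     1.1561     0.2025]
  [   0.8205     0.3623     1.6303]
First solve x = (I − A)⁻¹ d = adj(I−A)·d / det(I−A); in particular x_O = (0.2625·280 + 0.5425·440 + 0.0950·160) / 0.46925 = 327.40 / 0.46925 ≈ 697.709.
Intermediate flow from P to O: z_PO = a_PO · x_O = 0.20 × 327.40 / 0.46925 = 65.48 / 0.46925 ≈ 139.5.

z_PO = 139.5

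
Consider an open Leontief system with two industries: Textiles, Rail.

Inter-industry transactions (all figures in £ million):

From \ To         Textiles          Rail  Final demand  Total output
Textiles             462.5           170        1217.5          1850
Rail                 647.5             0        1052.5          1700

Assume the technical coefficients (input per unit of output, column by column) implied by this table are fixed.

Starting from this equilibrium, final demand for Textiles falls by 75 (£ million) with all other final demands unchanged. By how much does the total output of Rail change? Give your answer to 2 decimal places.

Technical coefficients a_ij = z_ij / X_j:
  a_TT = 462.5/1850 = 0.25, a_RT = 647.5/1850 = 0.35
  a_TR = 170/1700 = 0.10, a_RR = 0/1700 = 0.00
I − A =
  [   0.75    -0.10]
  [  -0.35     1.00]
det(I−A) = (0.75)(1.00) − (-0.10)(-0.35) = 0.7150
adj(I−A) = [[1.00, 0.10], [0.35, 0.75]]
(I − A)⁻¹ = adj(I−A) / det(I−A) ≈
  [   1.3986     0.1399]
  [   0.4895     1.0490]
Δx = (I − A)⁻¹ Δd with Δd having -75 in the Textiles component and 0 elsewhere.
So Δx_R = L_RT · (-75), where L_RT = adj(I−A)_RT / det(I−A) = 0.35 / 0.7150.
Δx_R = 0.35 × (-75) / 0.7150 = -26.25 / 0.7150 ≈ -36.71.

Δx_R = -36.71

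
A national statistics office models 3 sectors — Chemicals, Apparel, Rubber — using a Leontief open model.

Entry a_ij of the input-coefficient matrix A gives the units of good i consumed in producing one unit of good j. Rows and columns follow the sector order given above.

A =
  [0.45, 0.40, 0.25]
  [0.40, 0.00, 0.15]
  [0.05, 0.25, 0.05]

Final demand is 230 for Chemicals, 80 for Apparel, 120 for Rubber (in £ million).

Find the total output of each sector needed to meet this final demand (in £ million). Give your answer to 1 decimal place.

I − A =
  [   0.55    -0.40    -0.25]
  [  -0.40     1.00    -0.15]
  [  -0.05    -0.25     0.95]
Cofactors of I−A, C_ij = (−1)^(i+j)·(minor ij) (rows/columns in the sector order above):
  C_11 = (1.00)(0.95) − (-0.15)(-0.25) = 0.9125
  C_12 = −[(-0.40)(0.95) − (-0.15)(-0.05)] = 0.3875
  C_13 = (-0.40)(-0.25) − (1.00)(-0.05) = 0.1500
  C_21 = −[(-0.40)(0.95) − (-0.25)(-0.25)] = 0.4425
  C_22 = (0.55)(0.95) − (-0.25)(-0.05) = 0.5100
  C_23 = −[(0.55)(-0.25) − (-0.40)(-0.05)] = 0.1575
  C_31 = (-0.40)(-0.15) − (-0.25)(1.00) = 0.3100
  C_32 = −[(0.55)(-0.15) − (-0.25)(-0.40)] = 0.1825
  C_33 = (0.55)(1.00) − (-0.40)(-0.40) = 0.3900
det(I−A) = Σ_j (I−A)_1j·C_1j = (0.55)(0.9125) + (-0.40)(0.3875) + (-0.25)(0.1500) = 0.309375
adj(I−A) = Cᵀ =
  [ 0.9125   0.4425   0.3100]
  [ 0.3875   0.5100   0.1825]
  [ 0.1500   0.1575   0.3900]
(I − A)⁻¹ = adj(I−A) / det(I−A) ≈
  [   2.9495     1.4303     1.0020]
  [   1.2525     1.6485     0.5899]
  [   0.4848     0.5091     1.2606]
x = (I − A)⁻¹ d = adj(I−A)·d / det(I−A), with det(I−A) = 0.309375:
  x_1 = (0.9125·230 + 0.4425·80 + 0.3100·120) / 0.309375 = 282.475 / 0.309375 ≈ 913.1
  x_2 = (0.3875·230 + 0.5100·80 + 0.1825·120) / 0.309375 = 151.825 / 0.309375 ≈ 490.7
  x_3 = (0.1500·230 + 0.1575·80 + 0.3900·120) / 0.309375 = 93.90 / 0.309375 ≈ 303.5

x_1 = 913.1, x_2 = 490.7, x_3 = 303.5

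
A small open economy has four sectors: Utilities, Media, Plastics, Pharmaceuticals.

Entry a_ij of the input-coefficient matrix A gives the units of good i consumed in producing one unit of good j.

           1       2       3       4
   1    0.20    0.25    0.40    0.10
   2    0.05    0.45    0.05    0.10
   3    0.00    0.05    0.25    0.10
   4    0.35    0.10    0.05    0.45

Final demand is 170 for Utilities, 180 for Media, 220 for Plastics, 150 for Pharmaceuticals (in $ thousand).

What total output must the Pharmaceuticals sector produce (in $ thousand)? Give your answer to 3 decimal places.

x_4 = 891.138

I − A =
  [   0.80    -0.25    -0.40    -0.10]
  [  -0.05     0.55    -0.05    -0.10]
  [   0.00    -0.05     0.75    -0.10]
  [  -0.35    -0.10    -0.05     0.55]
Compute the cofactors C_ij = (−1)^(i+j)·(3×3 minor ij) of I−A; the adjugate is their transpose:
adj(I−A) = Cᵀ =
  [ 0.214500   0.124625   0.128375   0.085000]
  [ 0.048375   0.285750   0.049500   0.069750]
  [ 0.022875   0.037000   0.198625   0.047000]
  [ 0.147375   0.134625   0.108750   0.317625]
det(I−A) = Σ_j (I−A)_1j·C_1j = (0.80)(0.214500) + (-0.25)(0.048375) + (-0.40)(0.022875) + (-0.10)(0.147375) = 0.13561875
(I − A)⁻¹ = adj(I−A) / det(I−A) ≈
  [   1.5816     0.9189     0.9466     0.6268]
  [   0.3567     2.1070     0.3650     0.5143]
  [   0.1687     0.2728     1.4646     0.3466]
  [   1.0867     0.9927     0.8019     2.3420]
x = (I − A)⁻¹ d = adj(I−A)·d / det(I−A), with det(I−A) = 0.13561875:
  x_1 = (0.214500·170 + 0.124625·180 + 0.128375·220 + 0.085000·150) / 0.13561875 = 99.89 / 0.13561875 ≈ 736.550
  x_2 = (0.048375·170 + 0.285750·180 + 0.049500·220 + 0.069750·150) / 0.13561875 = 81.01125 / 0.13561875 ≈ 597.345
  x_3 = (0.022875·170 + 0.037000·180 + 0.198625·220 + 0.047000·150) / 0.13561875 = 61.29625 / 0.13561875 ≈ 451.975
  x_4 = (0.147375·170 + 0.134625·180 + 0.108750·220 + 0.317625·150) / 0.13561875 = 120.855 / 0.13561875 ≈ 891.138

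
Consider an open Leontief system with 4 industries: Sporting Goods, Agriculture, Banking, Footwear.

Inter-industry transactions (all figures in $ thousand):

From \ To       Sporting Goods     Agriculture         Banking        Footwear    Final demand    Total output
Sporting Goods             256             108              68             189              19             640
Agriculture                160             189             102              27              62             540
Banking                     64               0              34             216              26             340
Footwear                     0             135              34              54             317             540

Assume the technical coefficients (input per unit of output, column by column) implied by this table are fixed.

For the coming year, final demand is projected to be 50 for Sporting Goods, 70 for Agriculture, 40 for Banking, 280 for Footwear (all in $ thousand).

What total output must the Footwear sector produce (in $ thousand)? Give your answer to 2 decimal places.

x_F = 507.96

Technical coefficients a_ij = z_ij / X_j:
  a_SS = 256/640 = 0.40, a_AS = 160/640 = 0.25, a_BS = 64/640 = 0.10, a_FS = 0/640 = 0.00
  a_SA = 108/540 = 0.20, a_AA = 189/540 = 0.35, a_BA = 0/540 = 0.00, a_FA = 135/540 = 0.25
  a_SB = 68/340 = 0.20, a_AB = 102/340 = 0.30, a_BB = 34/340 = 0.10, a_FB = 34/340 = 0.10
  a_SF = 189/540 = 0.35, a_AF = 27/540 = 0.05, a_BF = 216/540 = 0.40, a_FF = 54/540 = 0.10
I − A =
  [   0.60    -0.20    -0.20    -0.35]
  [  -0.25     0.65    -0.30    -0.05]
  [  -0.10     0.00     0.90    -0.40]
  [   0.00    -0.25    -0.10     0.90]
Compute the cofactors C_ij = (−1)^(i+j)·(3×3 minor ij) of I−A; the adjugate is their transpose:
adj(I−A) = Cᵀ =
  [ 0.459250   0.252750   0.218500   0.289750]
  [ 0.220000   0.440500   0.218750   0.207250]
  [ 0.082250   0.086750   0.276625   0.159750]
  [ 0.070250   0.132000   0.091500   0.287000]
det(I−A) = Σ_j (I−A)_1j·C_1j = (0.60)(0.459250) + (-0.20)(0.220000) + (-0.20)(0.082250) + (-0.35)(0.070250) = 0.1905125
(I − A)⁻¹ = adj(I−A) / det(I−A) ≈
  [   2.4106     1.3267     1.1469     1.5209]
  [   1.1548     2.3122     1.1482     1.0879]
  [   0.4317     0.4554     1.4520     0.8385]
  [   0.3687     0.6929     0.4803     1.5065]
x = (I − A)⁻¹ d = adj(I−A)·d / det(I−A), with det(I−A) = 0.1905125:
  x_S = (0.459250·50 + 0.252750·70 + 0.218500·40 + 0.289750·280) / 0.1905125 = 130.525 / 0.1905125 ≈ 685.13
  x_A = (0.220000·50 + 0.440500·70 + 0.218750·40 + 0.207250·280) / 0.1905125 = 108.615 / 0.1905125 ≈ 570.12
  x_B = (0.082250·50 + 0.086750·70 + 0.276625·40 + 0.159750·280) / 0.1905125 = 65.98 / 0.1905125 ≈ 346.33
  x_F = (0.070250·50 + 0.132000·70 + 0.091500·40 + 0.287000·280) / 0.1905125 = 96.7725 / 0.1905125 ≈ 507.96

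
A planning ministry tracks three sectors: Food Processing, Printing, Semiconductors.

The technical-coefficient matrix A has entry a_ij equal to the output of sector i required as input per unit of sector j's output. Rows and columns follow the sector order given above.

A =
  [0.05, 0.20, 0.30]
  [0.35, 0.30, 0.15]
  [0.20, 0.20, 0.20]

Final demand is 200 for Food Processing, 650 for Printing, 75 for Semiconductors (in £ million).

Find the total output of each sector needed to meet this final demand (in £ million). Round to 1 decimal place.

x_1 = 705.4, x_2 = 1415.0, x_3 = 623.8

I − A =
  [   0.95    -0.20    -0.30]
  [  -0.35     0.70    -0.15]
  [  -0.20    -0.20     0.80]
Cofactors of I−A, C_ij = (−1)^(i+j)·(minor ij) (rows/columns in the sector order above):
  C_11 = (0.70)(0.80) − (-0.15)(-0.20) = 0.5300
  C_12 = −[(-0.35)(0.80) − (-0.15)(-0.20)] = 0.3100
  C_13 = (-0.35)(-0.20) − (0.70)(-0.20) = 0.2100
  C_21 = −[(-0.20)(0.80) − (-0.30)(-0.20)] = 0.2200
  C_22 = (0.95)(0.80) − (-0.30)(-0.20) = 0.7000
  C_23 = −[(0.95)(-0.20) − (-0.20)(-0.20)] = 0.2300
  C_31 = (-0.20)(-0.15) − (-0.30)(0.70) = 0.2400
  C_32 = −[(0.95)(-0.15) − (-0.30)(-0.35)] = 0.2475
  C_33 = (0.95)(0.70) − (-0.20)(-0.35) = 0.5950
det(I−A) = Σ_j (I−A)_1j·C_1j = (0.95)(0.5300) + (-0.20)(0.3100) + (-0.30)(0.2100) = 0.3785
adj(I−A) = Cᵀ =
  [ 0.5300   0.2200   0.2400]
  [ 0.3100   0.7000   0.2475]
  [ 0.2100   0.2300   0.5950]
(I − A)⁻¹ = adj(I−A) / det(I−A) ≈
  [   1.4003     0.5812     0.6341]
  [   0.8190     1.8494     0.6539]
  [   0.5548     0.6077     1.5720]
x = (I − A)⁻¹ d = adj(I−A)·d / det(I−A), with det(I−A) = 0.3785:
  x_1 = (0.5300·200 + 0.2200·650 + 0.2400·75) / 0.3785 = 267.00 / 0.3785 ≈ 705.4
  x_2 = (0.3100·200 + 0.7000·650 + 0.2475·75) / 0.3785 = 535.5625 / 0.3785 ≈ 1415.0
  x_3 = (0.2100·200 + 0.2300·650 + 0.5950·75) / 0.3785 = 236.125 / 0.3785 ≈ 623.8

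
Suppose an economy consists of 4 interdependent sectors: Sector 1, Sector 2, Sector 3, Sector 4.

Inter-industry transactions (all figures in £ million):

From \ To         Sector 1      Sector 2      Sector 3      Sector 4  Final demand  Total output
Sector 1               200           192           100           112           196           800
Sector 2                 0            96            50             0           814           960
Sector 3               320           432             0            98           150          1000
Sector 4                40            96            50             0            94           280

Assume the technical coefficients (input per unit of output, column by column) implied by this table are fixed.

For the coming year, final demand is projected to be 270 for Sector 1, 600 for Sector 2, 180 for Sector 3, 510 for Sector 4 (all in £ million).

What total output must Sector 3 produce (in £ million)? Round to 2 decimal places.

x_3 = 1187.80

Technical coefficients a_ij = z_ij / X_j:
  a_11 = 200/800 = 0.25, a_21 = 0/800 = 0.00, a_31 = 320/800 = 0.40, a_41 = 40/800 = 0.05
  a_12 = 192/960 = 0.20, a_22 = 96/960 = 0.10, a_32 = 432/960 = 0.45, a_42 = 96/960 = 0.10
  a_13 = 100/1000 = 0.10, a_23 = 50/1000 = 0.05, a_33 = 0/1000 = 0.00, a_43 = 50/1000 = 0.05
  a_14 = 112/280 = 0.40, a_24 = 0/280 = 0.00, a_34 = 98/280 = 0.35, a_44 = 0/280 = 0.00
I − A =
  [   0.75    -0.20    -0.10    -0.40]
  [   0.00     0.90    -0.05     0.00]
  [  -0.40    -0.45     1.00    -0.35]
  [  -0.05    -0.10    -0.05     1.00]
Compute the cofactors C_ij = (−1)^(i+j)·(3×3 minor ij) of I−A; the adjugate is their transpose:
adj(I−A) = Cᵀ =
  [ 0.860000   0.294000   0.120000   0.386000]
  [ 0.020875   0.667125   0.036500   0.021125]
  [ 0.375750   0.454250   0.657000   0.380250]
  [ 0.063875   0.104125   0.042500   0.618125]
det(I−A) = Σ_j (I−A)_1j·C_1j = (0.75)(0.860000) + (-0.20)(0.020875) + (-0.10)(0.375750) + (-0.40)(0.063875) = 0.5777
(I − A)⁻¹ = adj(I−A) / det(I−A) ≈
  [   1.4887     0.5089     0.2077     0.6682]
  [   0.0361     1.1548     0.0632     0.0366]
  [   0.6504     0.7863     1.1373     0.6582]
  [   0.1106     0.1802     0.0736     1.0700]
x = (I − A)⁻¹ d = adj(I−A)·d / det(I−A), with det(I−A) = 0.5777:
  x_1 = (0.860000·270 + 0.294000·600 + 0.120000·180 + 0.386000·510) / 0.5777 = 627.06 / 0.5777 ≈ 1085.44
  x_2 = (0.020875·270 + 0.667125·600 + 0.036500·180 + 0.021125·510) / 0.5777 = 423.255 / 0.5777 ≈ 732.66
  x_3 = (0.375750·270 + 0.454250·600 + 0.657000·180 + 0.380250·510) / 0.5777 = 686.19 / 0.5777 ≈ 1187.80
  x_4 = (0.063875·270 + 0.104125·600 + 0.042500·180 + 0.618125·510) / 0.5777 = 402.615 / 0.5777 ≈ 696.93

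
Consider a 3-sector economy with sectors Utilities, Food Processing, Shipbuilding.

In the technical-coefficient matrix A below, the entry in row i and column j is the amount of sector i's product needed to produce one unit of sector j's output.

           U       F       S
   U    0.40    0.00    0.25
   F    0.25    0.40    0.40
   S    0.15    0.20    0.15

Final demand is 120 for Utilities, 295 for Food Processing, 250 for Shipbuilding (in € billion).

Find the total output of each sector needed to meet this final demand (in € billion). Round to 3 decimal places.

x_U = 465.695, x_F = 1110.818, x_S = 637.668

I − A =
  [   0.60     0.00    -0.25]
  [  -0.25     0.60    -0.40]
  [  -0.15    -0.20     0.85]
Cofactors of I−A, C_ij = (−1)^(i+j)·(minor ij) (rows/columns in the sector order above):
  C_11 = (0.60)(0.85) − (-0.40)(-0.20) = 0.4300
  C_12 = −[(-0.25)(0.85) − (-0.40)(-0.15)] = 0.2725
  C_13 = (-0.25)(-0.20) − (0.60)(-0.15) = 0.1400
  C_21 = −[(0.00)(0.85) − (-0.25)(-0.20)] = 0.0500
  C_22 = (0.60)(0.85) − (-0.25)(-0.15) = 0.4725
  C_23 = −[(0.60)(-0.20) − (0.00)(-0.15)] = 0.1200
  C_31 = (0.00)(-0.40) − (-0.25)(0.60) = 0.1500
  C_32 = −[(0.60)(-0.40) − (-0.25)(-0.25)] = 0.3025
  C_33 = (0.60)(0.60) − (0.00)(-0.25) = 0.3600
det(I−A) = Σ_j (I−A)_1j·C_1j = (0.60)(0.4300) + (0.00)(0.2725) + (-0.25)(0.1400) = 0.2230
adj(I−A) = Cᵀ =
  [ 0.4300   0.0500   0.1500]
  [ 0.2725   0.4725   0.3025]
  [ 0.1400   0.1200   0.3600]
(I − A)⁻¹ = adj(I−A) / det(I−A) ≈
  [   1.9283     0.2242     0.6726]
  [   1.2220     2.1188     1.3565]
  [   0.6278     0.5381     1.6143]
x = (I − A)⁻¹ d = adj(I−A)·d / det(I−A), with det(I−A) = 0.2230:
  x_U = (0.4300·120 + 0.0500·295 + 0.1500·250) / 0.2230 = 103.85 / 0.2230 ≈ 465.695
  x_F = (0.2725·120 + 0.4725·295 + 0.3025·250) / 0.2230 = 247.7125 / 0.2230 ≈ 1110.818
  x_S = (0.1400·120 + 0.1200·295 + 0.3600·250) / 0.2230 = 142.20 / 0.2230 ≈ 637.668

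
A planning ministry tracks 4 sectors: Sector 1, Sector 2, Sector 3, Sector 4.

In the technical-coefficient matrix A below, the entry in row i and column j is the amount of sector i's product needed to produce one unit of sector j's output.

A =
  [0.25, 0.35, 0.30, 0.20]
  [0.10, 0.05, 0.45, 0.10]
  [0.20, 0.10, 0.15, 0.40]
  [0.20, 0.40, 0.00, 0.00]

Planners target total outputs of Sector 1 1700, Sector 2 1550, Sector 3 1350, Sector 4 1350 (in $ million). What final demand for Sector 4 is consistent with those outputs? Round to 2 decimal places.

d_4 = 390.00

I − A =
  [   0.75    -0.35    -0.30    -0.20]
  [  -0.10     0.95    -0.45    -0.10]
  [  -0.20    -0.10     0.85    -0.40]
  [  -0.20    -0.40     0.00     1.00]
d = (I − A) x:
  d_1 = (+0.75)·1700 + (-0.35)·1550 + (-0.30)·1350 + (-0.20)·1350 = 57.50
  d_2 = (-0.10)·1700 + (+0.95)·1550 + (-0.45)·1350 + (-0.10)·1350 = 560.00
  d_3 = (-0.20)·1700 + (-0.10)·1550 + (+0.85)·1350 + (-0.40)·1350 = 112.50
  d_4 = (-0.20)·1700 + (-0.40)·1550 + (+0.00)·1350 + (+1.00)·1350 = 390.00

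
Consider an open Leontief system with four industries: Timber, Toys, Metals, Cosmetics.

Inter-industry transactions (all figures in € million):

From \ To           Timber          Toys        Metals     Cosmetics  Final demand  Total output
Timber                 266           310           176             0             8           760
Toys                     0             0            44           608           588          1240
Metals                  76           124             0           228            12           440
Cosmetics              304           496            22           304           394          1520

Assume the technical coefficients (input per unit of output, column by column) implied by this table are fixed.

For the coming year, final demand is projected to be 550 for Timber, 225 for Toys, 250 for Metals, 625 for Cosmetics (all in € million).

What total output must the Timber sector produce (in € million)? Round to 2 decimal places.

x_1 = 1924.84

Technical coefficients a_ij = z_ij / X_j:
  a_11 = 266/760 = 0.35, a_21 = 0/760 = 0.00, a_31 = 76/760 = 0.10, a_41 = 304/760 = 0.40
  a_12 = 310/1240 = 0.25, a_22 = 0/1240 = 0.00, a_32 = 124/1240 = 0.10, a_42 = 496/1240 = 0.40
  a_13 = 176/440 = 0.40, a_23 = 44/440 = 0.10, a_33 = 0/440 = 0.00, a_43 = 22/440 = 0.05
  a_14 = 0/1520 = 0.00, a_24 = 608/1520 = 0.40, a_34 = 228/1520 = 0.15, a_44 = 304/1520 = 0.20
I − A =
  [   0.65    -0.25    -0.40     0.00]
  [   0.00     1.00    -0.10    -0.40]
  [  -0.10    -0.10     1.00    -0.15]
  [  -0.40    -0.40    -0.05     0.80]
Compute the cofactors C_ij = (−1)^(i+j)·(3×3 minor ij) of I−A; the adjugate is their transpose:
adj(I−A) = Cᵀ =
  [ 0.616500   0.254125   0.281000   0.179750]
  [ 0.176000   0.459125   0.129000   0.253750]
  [ 0.140000   0.126000   0.376000   0.133500]
  [ 0.405000   0.364500   0.228500   0.601000]
det(I−A) = Σ_j (I−A)_1j·C_1j = (0.65)(0.616500) + (-0.25)(0.176000) + (-0.40)(0.140000) + (0.00)(0.405000) = 0.300725
(I − A)⁻¹ = adj(I−A) / det(I−A) ≈
  [   2.0500     0.8450     0.9344     0.5977]
  [   0.5853     1.5267     0.4290     0.8438]
  [   0.4655     0.4190     1.2503     0.4439]
  [   1.3467     1.2121     0.7598     1.9985]
x = (I − A)⁻¹ d = adj(I−A)·d / det(I−A), with det(I−A) = 0.300725:
  x_1 = (0.616500·550 + 0.254125·225 + 0.281000·250 + 0.179750·625) / 0.300725 = 578.846875 / 0.300725 ≈ 1924.84
  x_2 = (0.176000·550 + 0.459125·225 + 0.129000·250 + 0.253750·625) / 0.300725 = 390.946875 / 0.300725 ≈ 1300.01
  x_3 = (0.140000·550 + 0.126000·225 + 0.376000·250 + 0.133500·625) / 0.300725 = 282.7875 / 0.300725 ≈ 940.35
  x_4 = (0.405000·550 + 0.364500·225 + 0.228500·250 + 0.601000·625) / 0.300725 = 737.5125 / 0.300725 ≈ 2452.45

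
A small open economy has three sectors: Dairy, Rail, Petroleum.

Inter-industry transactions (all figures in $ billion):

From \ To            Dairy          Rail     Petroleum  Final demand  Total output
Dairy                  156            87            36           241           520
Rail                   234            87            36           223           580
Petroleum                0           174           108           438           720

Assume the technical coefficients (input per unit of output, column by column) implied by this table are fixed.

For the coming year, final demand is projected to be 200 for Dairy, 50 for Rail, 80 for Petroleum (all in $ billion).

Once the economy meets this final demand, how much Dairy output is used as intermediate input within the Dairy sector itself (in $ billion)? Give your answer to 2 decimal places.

Technical coefficients a_ij = z_ij / X_j:
  a_DD = 156/520 = 0.30, a_RD = 234/520 = 0.45, a_PD = 0/520 = 0.00
  a_DR = 87/580 = 0.15, a_RR = 87/580 = 0.15, a_PR = 174/580 = 0.30
  a_DP = 36/720 = 0.05, a_RP = 36/720 = 0.05, a_PP = 108/720 = 0.15
I − A =
  [   0.70    -0.15    -0.05]
  [  -0.45     0.85    -0.05]
  [   0.00    -0.30     0.85]
Cofactors of I−A, C_ij = (−1)^(i+j)·(minor ij) (rows/columns in the sector order above):
  C_11 = (0.85)(0.85) − (-0.05)(-0.30) = 0.7075
  C_12 = −[(-0.45)(0.85) − (-0.05)(0.00)] = 0.3825
  C_13 = (-0.45)(-0.30) − (0.85)(0.00) = 0.1350
  C_21 = −[(-0.15)(0.85) − (-0.05)(-0.30)] = 0.1425
  C_22 = (0.70)(0.85) − (-0.05)(0.00) = 0.5950
  C_23 = −[(0.70)(-0.30) − (-0.15)(0.00)] = 0.2100
  C_31 = (-0.15)(-0.05) − (-0.05)(0.85) = 0.0500
  C_32 = −[(0.70)(-0.05) − (-0.05)(-0.45)] = 0.0575
  C_33 = (0.70)(0.85) − (-0.15)(-0.45) = 0.5275
det(I−A) = Σ_j (I−A)_1j·C_1j = (0.70)(0.7075) + (-0.15)(0.3825) + (-0.05)(0.1350) = 0.431125
adj(I−A) = Cᵀ =
  [ 0.7075   0.1425   0.0500]
  [ 0.3825   0.5950   0.0575]
  [ 0.1350   0.2100   0.5275]
(I − A)⁻¹ = adj(I−A) / det(I−A) ≈
  [   1.6411     0.3305     0.1160]
  [   0.8872     1.3801     0.1334]
  [   0.3131     0.4871     1.2235]
First solve x = (I − A)⁻¹ d = adj(I−A)·d / det(I−A); in particular x_D = (0.7075·200 + 0.1425·50 + 0.0500·80) / 0.431125 = 152.625 / 0.431125 ≈ 354.0157.
Intermediate flow from D to D: z_DD = a_DD · x_D = 0.30 × 152.625 / 0.431125 = 45.7875 / 0.431125 ≈ 106.20.

z_DD = 106.20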